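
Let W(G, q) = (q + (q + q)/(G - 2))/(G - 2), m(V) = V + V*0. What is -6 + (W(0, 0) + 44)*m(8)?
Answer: 346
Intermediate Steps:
m(V) = V (m(V) = V + 0 = V)
W(G, q) = (q + 2*q/(-2 + G))/(-2 + G) (W(G, q) = (q + (2*q)/(-2 + G))/(-2 + G) = (q + 2*q/(-2 + G))/(-2 + G))
-6 + (W(0, 0) + 44)*m(8) = -6 + (0*0/(-2 + 0)² + 44)*8 = -6 + (0*0/(-2)² + 44)*8 = -6 + (0*0*(¼) + 44)*8 = -6 + (0 + 44)*8 = -6 + 44*8 = -6 + 352 = 346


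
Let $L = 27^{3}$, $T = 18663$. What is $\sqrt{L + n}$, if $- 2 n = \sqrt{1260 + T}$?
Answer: $\frac{\sqrt{78732 - 2 \sqrt{19923}}}{2} \approx 140.04$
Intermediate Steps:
$n = - \frac{\sqrt{19923}}{2}$ ($n = - \frac{\sqrt{1260 + 18663}}{2} = - \frac{\sqrt{19923}}{2} \approx -70.574$)
$L = 19683$
$\sqrt{L + n} = \sqrt{19683 - \frac{\sqrt{19923}}{2}}$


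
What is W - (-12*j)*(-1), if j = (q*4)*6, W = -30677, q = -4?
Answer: -29525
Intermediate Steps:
j = -96 (j = -4*4*6 = -16*6 = -96)
W - (-12*j)*(-1) = -30677 - (-12*(-96))*(-1) = -30677 - 1152*(-1) = -30677 - 1*(-1152) = -30677 + 1152 = -29525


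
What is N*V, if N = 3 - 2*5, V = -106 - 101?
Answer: 1449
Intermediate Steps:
V = -207
N = -7 (N = 3 - 10 = -7)
N*V = -7*(-207) = 1449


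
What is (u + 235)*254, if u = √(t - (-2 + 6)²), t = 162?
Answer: 59690 + 254*√146 ≈ 62759.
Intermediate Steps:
u = √146 (u = √(162 - (-2 + 6)²) = √(162 - 1*4²) = √(162 - 1*16) = √(162 - 16) = √146 ≈ 12.083)
(u + 235)*254 = (√146 + 235)*254 = (235 + √146)*254 = 59690 + 254*√146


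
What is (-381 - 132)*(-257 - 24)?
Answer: 144153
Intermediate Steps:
(-381 - 132)*(-257 - 24) = -513*(-281) = 144153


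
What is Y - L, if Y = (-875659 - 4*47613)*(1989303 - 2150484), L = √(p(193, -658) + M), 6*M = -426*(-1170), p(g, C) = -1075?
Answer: 171836837091 - 23*√155 ≈ 1.7184e+11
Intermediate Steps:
M = 83070 (M = (-426*(-1170))/6 = (⅙)*498420 = 83070)
L = 23*√155 (L = √(-1075 + 83070) = √81995 = 23*√155 ≈ 286.35)
Y = 171836837091 (Y = (-875659 - 190452)*(-161181) = -1066111*(-161181) = 171836837091)
Y - L = 171836837091 - 23*√155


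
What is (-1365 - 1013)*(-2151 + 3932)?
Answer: -4235218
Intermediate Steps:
(-1365 - 1013)*(-2151 + 3932) = -2378*1781 = -4235218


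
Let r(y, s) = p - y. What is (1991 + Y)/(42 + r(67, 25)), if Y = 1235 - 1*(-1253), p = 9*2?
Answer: -4479/7 ≈ -639.86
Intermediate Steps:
p = 18
Y = 2488 (Y = 1235 + 1253 = 2488)
r(y, s) = 18 - y
(1991 + Y)/(42 + r(67, 25)) = (1991 + 2488)/(42 + (18 - 1*67)) = 4479/(42 + (18 - 67)) = 4479/(42 - 49) = 4479/(-7) = 4479*(-1/7) = -4479/7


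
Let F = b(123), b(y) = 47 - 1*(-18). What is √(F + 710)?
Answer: 5*√31 ≈ 27.839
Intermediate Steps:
b(y) = 65 (b(y) = 47 + 18 = 65)
F = 65
√(F + 710) = √(65 + 710) = √775 = 5*√31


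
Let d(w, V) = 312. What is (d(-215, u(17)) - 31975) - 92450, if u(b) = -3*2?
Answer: -124113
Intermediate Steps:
u(b) = -6
(d(-215, u(17)) - 31975) - 92450 = (312 - 31975) - 92450 = -31663 - 92450 = -124113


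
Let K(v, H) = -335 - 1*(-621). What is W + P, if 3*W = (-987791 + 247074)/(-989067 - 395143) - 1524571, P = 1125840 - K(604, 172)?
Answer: 2563683623827/4152630 ≈ 6.1736e+5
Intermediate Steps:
K(v, H) = 286 (K(v, H) = -335 + 621 = 286)
P = 1125554 (P = 1125840 - 1*286 = 1125840 - 286 = 1125554)
W = -2110325683193/4152630 (W = ((-987791 + 247074)/(-989067 - 395143) - 1524571)/3 = (-740717/(-1384210) - 1524571)/3 = (-740717*(-1/1384210) - 1524571)/3 = (740717/1384210 - 1524571)/3 = (⅓)*(-2110325683193/1384210) = -2110325683193/4152630 ≈ -5.0819e+5)
W + P = -2110325683193/4152630 + 1125554 = 2563683623827/4152630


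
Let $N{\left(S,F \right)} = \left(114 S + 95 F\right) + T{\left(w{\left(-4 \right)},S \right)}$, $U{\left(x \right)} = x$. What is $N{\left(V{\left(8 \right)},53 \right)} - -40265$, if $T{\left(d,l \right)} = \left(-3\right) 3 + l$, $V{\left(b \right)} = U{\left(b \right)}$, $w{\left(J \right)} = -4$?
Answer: $46211$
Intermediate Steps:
$V{\left(b \right)} = b$
$T{\left(d,l \right)} = -9 + l$
$N{\left(S,F \right)} = -9 + 95 F + 115 S$ ($N{\left(S,F \right)} = \left(114 S + 95 F\right) + \left(-9 + S\right) = \left(95 F + 114 S\right) + \left(-9 + S\right) = -9 + 95 F + 115 S$)
$N{\left(V{\left(8 \right)},53 \right)} - -40265 = \left(-9 + 95 \cdot 53 + 115 \cdot 8\right) - -40265 = \left(-9 + 5035 + 920\right) + 40265 = 5946 + 40265 = 46211$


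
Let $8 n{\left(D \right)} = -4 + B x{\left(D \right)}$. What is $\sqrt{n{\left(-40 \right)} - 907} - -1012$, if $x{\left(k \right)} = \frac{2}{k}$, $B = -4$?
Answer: $1012 + \frac{i \sqrt{362990}}{20} \approx 1012.0 + 30.124 i$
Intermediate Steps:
$n{\left(D \right)} = - \frac{1}{2} - \frac{1}{D}$ ($n{\left(D \right)} = \frac{-4 - 4 \frac{2}{D}}{8} = \frac{-4 - \frac{8}{D}}{8} = - \frac{1}{2} - \frac{1}{D}$)
$\sqrt{n{\left(-40 \right)} - 907} - -1012 = \sqrt{\frac{-2 - -40}{2 \left(-40\right)} - 907} - -1012 = \sqrt{\frac{1}{2} \left(- \frac{1}{40}\right) \left(-2 + 40\right) - 907} + 1012 = \sqrt{\frac{1}{2} \left(- \frac{1}{40}\right) 38 - 907} + 1012 = \sqrt{- \frac{19}{40} - 907} + 1012 = \sqrt{- \frac{36299}{40}} + 1012 = \frac{i \sqrt{362990}}{20} + 1012 = 1012 + \frac{i \sqrt{362990}}{20}$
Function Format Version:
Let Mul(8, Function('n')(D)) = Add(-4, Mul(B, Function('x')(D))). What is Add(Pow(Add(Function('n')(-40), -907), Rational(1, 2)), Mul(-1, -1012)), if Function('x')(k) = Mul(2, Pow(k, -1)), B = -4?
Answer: Add(1012, Mul(Rational(1, 20), I, Pow(362990, Rational(1, 2)))) ≈ Add(1012.0, Mul(30.124, I))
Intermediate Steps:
Function('n')(D) = Add(Rational(-1, 2), Mul(-1, Pow(D, -1))) (Function('n')(D) = Mul(Rational(1, 8), Add(-4, Mul(-4, Mul(2, Pow(D, -1))))) = Mul(Rational(1, 8), Add(-4, Mul(-8, Pow(D, -1)))) = Add(Rational(-1, 2), Mul(-1, Pow(D, -1))))
Add(Pow(Add(Function('n')(-40), -907), Rational(1, 2)), Mul(-1, -1012)) = Add(Pow(Add(Mul(Rational(1, 2), Pow(-40, -1), Add(-2, Mul(-1, -40))), -907), Rational(1, 2)), Mul(-1, -1012)) = Add(Pow(Add(Mul(Rational(1, 2), Rational(-1, 40), Add(-2, 40)), -907), Rational(1, 2)), 1012) = Add(Pow(Add(Mul(Rational(1, 2), Rational(-1, 40), 38), -907), Rational(1, 2)), 1012) = Add(Pow(Add(Rational(-19, 40), -907), Rational(1, 2)), 1012) = Add(Pow(Rational(-36299, 40), Rational(1, 2)), 1012) = Add(Mul(Rational(1, 20), I, Pow(362990, Rational(1, 2))), 1012) = Add(1012, Mul(Rational(1, 20), I, Pow(362990, Rational(1, 2))))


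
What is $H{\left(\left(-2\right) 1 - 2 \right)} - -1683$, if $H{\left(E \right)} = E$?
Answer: $1679$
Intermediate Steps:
$H{\left(\left(-2\right) 1 - 2 \right)} - -1683 = \left(\left(-2\right) 1 - 2\right) - -1683 = \left(-2 - 2\right) + 1683 = -4 + 1683 = 1679$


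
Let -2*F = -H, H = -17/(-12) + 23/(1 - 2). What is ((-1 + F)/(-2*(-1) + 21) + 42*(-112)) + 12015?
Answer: 4035389/552 ≈ 7310.5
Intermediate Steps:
H = -259/12 (H = -17*(-1/12) + 23/(-1) = 17/12 + 23*(-1) = 17/12 - 23 = -259/12 ≈ -21.583)
F = -259/24 (F = -(-1)*(-259)/(2*12) = -½*259/12 = -259/24 ≈ -10.792)
((-1 + F)/(-2*(-1) + 21) + 42*(-112)) + 12015 = ((-1 - 259/24)/(-2*(-1) + 21) + 42*(-112)) + 12015 = (-283/(24*(2 + 21)) - 4704) + 12015 = (-283/24/23 - 4704) + 12015 = (-283/24*1/23 - 4704) + 12015 = (-283/552 - 4704) + 12015 = -2596891/552 + 12015 = 4035389/552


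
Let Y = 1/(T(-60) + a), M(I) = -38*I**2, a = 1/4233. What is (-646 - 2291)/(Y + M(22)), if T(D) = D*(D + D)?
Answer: 89512714137/560544033359 ≈ 0.15969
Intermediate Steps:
a = 1/4233 ≈ 0.00023624
T(D) = 2*D**2 (T(D) = D*(2*D) = 2*D**2)
Y = 4233/30477601 (Y = 1/(2*(-60)**2 + 1/4233) = 1/(2*3600 + 1/4233) = 1/(7200 + 1/4233) = 1/(30477601/4233) = 4233/30477601 ≈ 0.00013889)
(-646 - 2291)/(Y + M(22)) = (-646 - 2291)/(4233/30477601 - 38*22**2) = -2937/(4233/30477601 - 38*484) = -2937/(4233/30477601 - 18392) = -2937/(-560544033359/30477601) = -2937*(-30477601/560544033359) = 89512714137/560544033359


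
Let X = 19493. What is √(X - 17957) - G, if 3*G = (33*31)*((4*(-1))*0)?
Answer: 16*√6 ≈ 39.192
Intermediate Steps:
G = 0 (G = ((33*31)*((4*(-1))*0))/3 = (1023*(-4*0))/3 = (1023*0)/3 = (⅓)*0 = 0)
√(X - 17957) - G = √(19493 - 17957) - 1*0 = √1536 + 0 = 16*√6 + 0 = 16*√6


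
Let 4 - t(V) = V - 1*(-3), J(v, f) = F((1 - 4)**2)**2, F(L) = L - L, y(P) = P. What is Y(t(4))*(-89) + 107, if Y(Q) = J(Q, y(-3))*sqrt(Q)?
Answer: 107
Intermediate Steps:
F(L) = 0
J(v, f) = 0 (J(v, f) = 0**2 = 0)
t(V) = 1 - V (t(V) = 4 - (V - 1*(-3)) = 4 - (V + 3) = 4 - (3 + V) = 4 + (-3 - V) = 1 - V)
Y(Q) = 0 (Y(Q) = 0*sqrt(Q) = 0)
Y(t(4))*(-89) + 107 = 0*(-89) + 107 = 0 + 107 = 107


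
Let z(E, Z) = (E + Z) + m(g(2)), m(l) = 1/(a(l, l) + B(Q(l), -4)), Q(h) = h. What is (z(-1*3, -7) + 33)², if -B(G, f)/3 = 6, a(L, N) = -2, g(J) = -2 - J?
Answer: 210681/400 ≈ 526.70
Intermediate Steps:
B(G, f) = -18 (B(G, f) = -3*6 = -18)
m(l) = -1/20 (m(l) = 1/(-2 - 18) = 1/(-20) = -1/20)
z(E, Z) = -1/20 + E + Z (z(E, Z) = (E + Z) - 1/20 = -1/20 + E + Z)
(z(-1*3, -7) + 33)² = ((-1/20 - 1*3 - 7) + 33)² = ((-1/20 - 3 - 7) + 33)² = (-201/20 + 33)² = (459/20)² = 210681/400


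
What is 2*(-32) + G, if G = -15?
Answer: -79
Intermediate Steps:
2*(-32) + G = 2*(-32) - 15 = -64 - 15 = -79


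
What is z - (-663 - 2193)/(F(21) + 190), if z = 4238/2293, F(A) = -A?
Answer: 7265030/387517 ≈ 18.748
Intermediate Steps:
z = 4238/2293 (z = 4238*(1/2293) = 4238/2293 ≈ 1.8482)
z - (-663 - 2193)/(F(21) + 190) = 4238/2293 - (-663 - 2193)/(-1*21 + 190) = 4238/2293 - (-2856)/(-21 + 190) = 4238/2293 - (-2856)/169 = 4238/2293 - 1*(-2856/169) = 4238/2293 + 2856/169 = 7265030/387517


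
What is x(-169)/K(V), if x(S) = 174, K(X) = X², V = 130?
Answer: 87/8450 ≈ 0.010296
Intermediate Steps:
x(-169)/K(V) = 174/(130²) = 174/16900 = 174*(1/16900) = 87/8450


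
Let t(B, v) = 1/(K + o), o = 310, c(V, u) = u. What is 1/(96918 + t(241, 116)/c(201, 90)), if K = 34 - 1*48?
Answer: 26640/2581895521 ≈ 1.0318e-5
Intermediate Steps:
K = -14 (K = 34 - 48 = -14)
t(B, v) = 1/296 (t(B, v) = 1/(-14 + 310) = 1/296)
1/(96918 + t(241, 116)/c(201, 90)) = 1/(96918 + (1/296)/90) = 1/(96918 + (1/296)*(1/90)) = 1/(96918 + 1/26640) = 1/(2581895521/26640) = 26640/2581895521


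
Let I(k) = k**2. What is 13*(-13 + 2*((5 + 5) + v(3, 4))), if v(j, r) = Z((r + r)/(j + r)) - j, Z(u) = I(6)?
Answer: 949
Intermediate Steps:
Z(u) = 36 (Z(u) = 6**2 = 36)
v(j, r) = 36 - j
13*(-13 + 2*((5 + 5) + v(3, 4))) = 13*(-13 + 2*((5 + 5) + (36 - 1*3))) = 13*(-13 + 2*(10 + (36 - 3))) = 13*(-13 + 2*(10 + 33)) = 13*(-13 + 2*43) = 13*(-13 + 86) = 13*73 = 949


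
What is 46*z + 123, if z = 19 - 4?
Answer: 813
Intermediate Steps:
z = 15
46*z + 123 = 46*15 + 123 = 690 + 123 = 813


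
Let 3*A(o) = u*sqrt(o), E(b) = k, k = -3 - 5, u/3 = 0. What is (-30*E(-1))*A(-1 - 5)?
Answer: 0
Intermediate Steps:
u = 0 (u = 3*0 = 0)
k = -8
E(b) = -8
A(o) = 0 (A(o) = (0*sqrt(o))/3 = (1/3)*0 = 0)
(-30*E(-1))*A(-1 - 5) = -30*(-8)*0 = 240*0 = 0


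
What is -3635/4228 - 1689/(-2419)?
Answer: -1651973/10227532 ≈ -0.16152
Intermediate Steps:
-3635/4228 - 1689/(-2419) = -3635*1/4228 - 1689*(-1/2419) = -3635/4228 + 1689/2419 = -1651973/10227532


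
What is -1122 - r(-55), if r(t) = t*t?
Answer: -4147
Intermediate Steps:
r(t) = t**2
-1122 - r(-55) = -1122 - 1*(-55)**2 = -1122 - 1*3025 = -1122 - 3025 = -4147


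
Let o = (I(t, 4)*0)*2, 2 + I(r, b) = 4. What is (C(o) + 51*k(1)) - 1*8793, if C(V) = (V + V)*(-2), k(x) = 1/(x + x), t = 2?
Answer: -17535/2 ≈ -8767.5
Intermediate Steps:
I(r, b) = 2 (I(r, b) = -2 + 4 = 2)
k(x) = 1/(2*x)
o = 0 (o = (2*0)*2 = 0*2 = 0)
C(V) = -4*V (C(V) = (2*V)*(-2) = -4*V)
(C(o) + 51*k(1)) - 1*8793 = (-4*0 + 51*((1/2)/1)) - 1*8793 = (0 + 51*((1/2)*1)) - 8793 = (0 + 51*(1/2)) - 8793 = (0 + 51/2) - 8793 = 51/2 - 8793 = -17535/2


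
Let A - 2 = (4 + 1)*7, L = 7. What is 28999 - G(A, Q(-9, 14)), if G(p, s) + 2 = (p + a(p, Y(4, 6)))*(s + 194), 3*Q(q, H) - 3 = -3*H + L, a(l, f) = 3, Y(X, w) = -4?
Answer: 65003/3 ≈ 21668.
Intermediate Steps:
A = 37 (A = 2 + (4 + 1)*7 = 2 + 5*7 = 2 + 35 = 37)
Q(q, H) = 10/3 - H (Q(q, H) = 1 + (-3*H + 7)/3 = 1 + (7 - 3*H)/3 = 1 + (7/3 - H) = 10/3 - H)
G(p, s) = -2 + (3 + p)*(194 + s) (G(p, s) = -2 + (p + 3)*(s + 194) = -2 + (3 + p)*(194 + s))
28999 - G(A, Q(-9, 14)) = 28999 - (580 + 3*(10/3 - 1*14) + 194*37 + 37*(10/3 - 1*14)) = 28999 - (580 + 3*(10/3 - 14) + 7178 + 37*(10/3 - 14)) = 28999 - (580 + 3*(-32/3) + 7178 + 37*(-32/3)) = 28999 - (580 - 32 + 7178 - 1184/3) = 28999 - 1*21994/3 = 28999 - 21994/3 = 65003/3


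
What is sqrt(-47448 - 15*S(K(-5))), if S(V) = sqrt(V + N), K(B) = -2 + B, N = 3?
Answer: sqrt(-47448 - 30*I) ≈ 0.0689 - 217.83*I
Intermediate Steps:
S(V) = sqrt(3 + V) (S(V) = sqrt(V + 3) = sqrt(3 + V))
sqrt(-47448 - 15*S(K(-5))) = sqrt(-47448 - 15*sqrt(3 + (-2 - 5))) = sqrt(-47448 - 15*sqrt(3 - 7)) = sqrt(-47448 - 30*I)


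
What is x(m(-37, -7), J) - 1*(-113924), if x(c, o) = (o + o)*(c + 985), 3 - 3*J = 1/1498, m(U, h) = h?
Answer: 86793794/749 ≈ 1.1588e+5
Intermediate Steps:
J = 4493/4494 (J = 1 - 1/3/1498 = 1 - 1/3*1/1498 = 1 - 1/4494 = 4493/4494 ≈ 0.99978)
x(c, o) = 2*o*(985 + c) (x(c, o) = (2*o)*(985 + c) = 2*o*(985 + c))
x(m(-37, -7), J) - 1*(-113924) = 2*(4493/4494)*(985 - 7) - 1*(-113924) = 2*(4493/4494)*978 + 113924 = 1464718/749 + 113924 = 86793794/749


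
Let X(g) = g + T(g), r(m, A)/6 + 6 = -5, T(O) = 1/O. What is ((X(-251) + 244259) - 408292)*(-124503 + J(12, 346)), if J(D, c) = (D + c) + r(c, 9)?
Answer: 5121875985135/251 ≈ 2.0406e+10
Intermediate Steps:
r(m, A) = -66 (r(m, A) = -36 + 6*(-5) = -36 - 30 = -66)
J(D, c) = -66 + D + c (J(D, c) = (D + c) - 66 = -66 + D + c)
X(g) = g + 1/g
((X(-251) + 244259) - 408292)*(-124503 + J(12, 346)) = (((-251 + 1/(-251)) + 244259) - 408292)*(-124503 + (-66 + 12 + 346)) = (((-251 - 1/251) + 244259) - 408292)*(-124503 + 292) = ((-63002/251 + 244259) - 408292)*(-124211) = (61246007/251 - 408292)*(-124211) = -41235285/251*(-124211) = 5121875985135/251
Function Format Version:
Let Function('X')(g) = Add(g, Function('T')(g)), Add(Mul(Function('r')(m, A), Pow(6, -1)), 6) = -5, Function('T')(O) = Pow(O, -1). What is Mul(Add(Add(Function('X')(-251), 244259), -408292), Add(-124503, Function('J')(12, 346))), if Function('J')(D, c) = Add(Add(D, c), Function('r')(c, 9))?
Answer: Rational(5121875985135, 251) ≈ 2.0406e+10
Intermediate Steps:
Function('r')(m, A) = -66 (Function('r')(m, A) = Add(-36, Mul(6, -5)) = Add(-36, -30) = -66)
Function('J')(D, c) = Add(-66, D, c) (Function('J')(D, c) = Add(Add(D, c), -66) = Add(-66, D, c))
Function('X')(g) = Add(g, Pow(g, -1))
Mul(Add(Add(Function('X')(-251), 244259), -408292), Add(-124503, Function('J')(12, 346))) = Mul(Add(Add(Add(-251, Pow(-251, -1)), 244259), -408292), Add(-124503, Add(-66, 12, 346))) = Mul(Add(Add(Add(-251, Rational(-1, 251)), 244259), -408292), Add(-124503, 292)) = Mul(Add(Add(Rational(-63002, 251), 244259), -408292), -124211) = Mul(Add(Rational(61246007, 251), -408292), -124211) = Mul(Rational(-41235285, 251), -124211) = Rational(5121875985135, 251)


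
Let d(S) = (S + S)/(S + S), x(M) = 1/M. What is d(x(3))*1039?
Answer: 1039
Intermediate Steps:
d(S) = 1 (d(S) = (2*S)/((2*S)) = (2*S)*(1/(2*S)) = 1)
d(x(3))*1039 = 1*1039 = 1039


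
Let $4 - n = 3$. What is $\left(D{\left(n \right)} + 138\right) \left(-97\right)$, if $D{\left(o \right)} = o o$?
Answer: $-13483$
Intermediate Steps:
$n = 1$ ($n = 4 - 3 = 1$)
$D{\left(o \right)} = o^{2}$
$\left(D{\left(n \right)} + 138\right) \left(-97\right) = \left(1^{2} + 138\right) \left(-97\right) = \left(1 + 138\right) \left(-97\right) = 139 \left(-97\right) = -13483$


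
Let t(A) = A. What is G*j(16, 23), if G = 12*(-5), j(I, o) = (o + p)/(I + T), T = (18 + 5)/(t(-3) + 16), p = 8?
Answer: -8060/77 ≈ -104.68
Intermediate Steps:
T = 23/13 (T = (18 + 5)/(-3 + 16) = 23/13 ≈ 1.7692)
j(I, o) = (8 + o)/(23/13 + I) (j(I, o) = (o + 8)/(I + 23/13) = (8 + o)/(23/13 + I))
G = -60
G*j(16, 23) = -780*(8 + 23)/(23 + 13*16) = -780*31/(23 + 208) = -780*31/231 = -60*403/231 = -8060/77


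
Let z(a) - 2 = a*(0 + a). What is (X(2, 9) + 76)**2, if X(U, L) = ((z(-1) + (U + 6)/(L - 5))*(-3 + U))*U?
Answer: 4356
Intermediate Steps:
z(a) = 2 + a**2 (z(a) = 2 + a*(0 + a) = 2 + a*a = 2 + a**2)
X(U, L) = U*(-3 + U)*(3 + (6 + U)/(-5 + L)) (X(U, L) = (((2 + (-1)**2) + (U + 6)/(L - 5))*(-3 + U))*U = (((2 + 1) + (6 + U)/(-5 + L))*(-3 + U))*U = ((3 + (6 + U)/(-5 + L))*(-3 + U))*U = ((-3 + U)*(3 + (6 + U)/(-5 + L)))*U = U*(-3 + U)*(3 + (6 + U)/(-5 + L)))
(X(2, 9) + 76)**2 = (2*(27 + 2**2 - 12*2 - 9*9 + 3*9*2)/(-5 + 9) + 76)**2 = (2*(27 + 4 - 24 - 81 + 54)/4 + 76)**2 = (2*(1/4)*(-20) + 76)**2 = (-10 + 76)**2 = 66**2 = 4356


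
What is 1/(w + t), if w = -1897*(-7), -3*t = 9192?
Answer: 1/10215 ≈ 9.7895e-5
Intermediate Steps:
t = -3064 (t = -⅓*9192 = -3064)
w = 13279
1/(w + t) = 1/(13279 - 3064) = 1/10215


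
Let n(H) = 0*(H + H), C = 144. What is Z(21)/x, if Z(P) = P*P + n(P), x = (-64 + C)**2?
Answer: 441/6400 ≈ 0.068906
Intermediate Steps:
n(H) = 0 (n(H) = 0*(2*H) = 0)
x = 6400 (x = (-64 + 144)**2 = 80**2 = 6400)
Z(P) = P**2 (Z(P) = P*P + 0 = P**2 + 0 = P**2)
Z(21)/x = 21**2/6400 = 441*(1/6400) = 441/6400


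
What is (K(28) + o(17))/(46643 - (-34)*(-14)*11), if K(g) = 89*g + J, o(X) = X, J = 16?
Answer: 2525/41407 ≈ 0.060980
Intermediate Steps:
K(g) = 16 + 89*g (K(g) = 89*g + 16 = 16 + 89*g)
(K(28) + o(17))/(46643 - (-34)*(-14)*11) = ((16 + 89*28) + 17)/(46643 - (-34)*(-14)*11) = ((16 + 2492) + 17)/(46643 - 34*14*11) = (2508 + 17)/(46643 - 476*11) = 2525/(46643 - 5236) = 2525/41407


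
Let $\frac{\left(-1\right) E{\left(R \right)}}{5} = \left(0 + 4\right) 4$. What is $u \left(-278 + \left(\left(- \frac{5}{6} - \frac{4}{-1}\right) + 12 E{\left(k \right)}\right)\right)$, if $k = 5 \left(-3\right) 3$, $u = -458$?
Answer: $\frac{1696661}{3} \approx 5.6555 \cdot 10^{5}$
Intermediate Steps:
$k = -45$ ($k = \left(-15\right) 3 = -45$)
$E{\left(R \right)} = -80$ ($E{\left(R \right)} = - 5 \left(0 + 4\right) 4 = - 5 \cdot 4 \cdot 4 = \left(-5\right) 16 = -80$)
$u \left(-278 + \left(\left(- \frac{5}{6} - \frac{4}{-1}\right) + 12 E{\left(k \right)}\right)\right) = - 458 \left(-278 + \left(\left(- \frac{5}{6} - \frac{4}{-1}\right) + 12 \left(-80\right)\right)\right) = - 458 \left(-278 - \frac{5741}{6}\right) = \left(-458\right) \left(- \frac{7409}{6}\right) = \frac{1696661}{3}$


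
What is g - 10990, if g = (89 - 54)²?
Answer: -9765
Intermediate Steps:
g = 1225 (g = 35² = 1225)
g - 10990 = 1225 - 10990 = -9765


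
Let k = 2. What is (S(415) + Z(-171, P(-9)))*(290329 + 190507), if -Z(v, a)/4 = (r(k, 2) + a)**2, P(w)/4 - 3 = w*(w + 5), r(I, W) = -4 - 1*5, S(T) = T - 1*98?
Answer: -41409115484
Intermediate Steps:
S(T) = -98 + T (S(T) = T - 98 = -98 + T)
r(I, W) = -9 (r(I, W) = -4 - 5 = -9)
P(w) = 12 + 4*w*(5 + w) (P(w) = 12 + 4*(w*(w + 5)) = 12 + 4*(w*(5 + w)) = 12 + 4*w*(5 + w))
Z(v, a) = -4*(-9 + a)**2
(S(415) + Z(-171, P(-9)))*(290329 + 190507) = ((-98 + 415) - 4*(-9 + (12 + 4*(-9)**2 + 20*(-9)))**2)*(290329 + 190507) = (317 - 4*(-9 + (12 + 4*81 - 180))**2)*480836 = (317 - 4*(-9 + (12 + 324 - 180))**2)*480836 = (317 - 4*(-9 + 156)**2)*480836 = (317 - 4*147**2)*480836 = (317 - 4*21609)*480836 = (317 - 86436)*480836 = -86119*480836 = -41409115484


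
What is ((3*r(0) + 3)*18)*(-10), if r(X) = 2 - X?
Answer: -1620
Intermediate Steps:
((3*r(0) + 3)*18)*(-10) = ((3*(2 - 1*0) + 3)*18)*(-10) = ((3*(2 + 0) + 3)*18)*(-10) = ((3*2 + 3)*18)*(-10) = ((6 + 3)*18)*(-10) = (9*18)*(-10) = 162*(-10) = -1620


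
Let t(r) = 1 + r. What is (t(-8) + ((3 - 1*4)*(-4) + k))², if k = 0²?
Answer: 9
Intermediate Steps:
k = 0
(t(-8) + ((3 - 1*4)*(-4) + k))² = ((1 - 8) + ((3 - 1*4)*(-4) + 0))² = (-7 + ((3 - 4)*(-4) + 0))² = (-7 + (-1*(-4) + 0))² = (-7 + (4 + 0))² = (-7 + 4)² = (-3)² = 9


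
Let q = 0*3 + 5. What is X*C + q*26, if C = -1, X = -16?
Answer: 146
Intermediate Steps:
q = 5 (q = 0 + 5 = 5)
X*C + q*26 = -16*(-1) + 5*26 = 16 + 130 = 146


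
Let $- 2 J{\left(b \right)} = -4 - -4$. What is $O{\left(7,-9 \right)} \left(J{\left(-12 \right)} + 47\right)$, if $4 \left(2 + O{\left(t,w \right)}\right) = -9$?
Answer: $- \frac{799}{4} \approx -199.75$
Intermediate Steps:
$J{\left(b \right)} = 0$ ($J{\left(b \right)} = - \frac{-4 - -4}{2} = - \frac{-4 + 4}{2} = \left(- \frac{1}{2}\right) 0 = 0$)
$O{\left(t,w \right)} = - \frac{17}{4}$ ($O{\left(t,w \right)} = -2 + \frac{1}{4} \left(-9\right) = -2 - \frac{9}{4} = - \frac{17}{4}$)
$O{\left(7,-9 \right)} \left(J{\left(-12 \right)} + 47\right) = - \frac{17 \left(0 + 47\right)}{4} = \left(- \frac{17}{4}\right) 47 = - \frac{799}{4}$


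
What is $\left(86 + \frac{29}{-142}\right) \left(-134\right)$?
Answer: $- \frac{816261}{71} \approx -11497.0$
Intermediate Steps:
$\left(86 + \frac{29}{-142}\right) \left(-134\right) = \left(86 + 29 \left(- \frac{1}{142}\right)\right) \left(-134\right) = \left(86 - \frac{29}{142}\right) \left(-134\right) = \frac{12183}{142} \left(-134\right) = - \frac{816261}{71}$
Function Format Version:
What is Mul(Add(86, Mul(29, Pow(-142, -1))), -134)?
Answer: Rational(-816261, 71) ≈ -11497.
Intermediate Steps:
Mul(Add(86, Mul(29, Pow(-142, -1))), -134) = Mul(Add(86, Mul(29, Rational(-1, 142))), -134) = Mul(Add(86, Rational(-29, 142)), -134) = Mul(Rational(12183, 142), -134) = Rational(-816261, 71)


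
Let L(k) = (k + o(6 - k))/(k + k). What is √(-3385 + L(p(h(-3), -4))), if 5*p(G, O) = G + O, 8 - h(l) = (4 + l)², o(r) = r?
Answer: 26*I*√5 ≈ 58.138*I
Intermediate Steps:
h(l) = 8 - (4 + l)²
p(G, O) = G/5 + O/5 (p(G, O) = (G + O)/5 = G/5 + O/5)
L(k) = 3/k (L(k) = (k + (6 - k))/(k + k) = 6/((2*k)) = 6*(1/(2*k)) = 3/k)
√(-3385 + L(p(h(-3), -4))) = √(-3385 + 3/((8 - (4 - 3)²)/5 + (⅕)*(-4))) = √(-3385 + 3/((8 - 1*1²)/5 - ⅘)) = √(-3385 + 3/((8 - 1*1)/5 - ⅘)) = √(-3385 + 3/((8 - 1)/5 - ⅘)) = √(-3385 + 3/((⅕)*7 - ⅘)) = √(-3385 + 3/(7/5 - ⅘)) = √(-3385 + 3/(⅗)) = √(-3385 + 3*(5/3)) = √(-3385 + 5) = √(-3380) = 26*I*√5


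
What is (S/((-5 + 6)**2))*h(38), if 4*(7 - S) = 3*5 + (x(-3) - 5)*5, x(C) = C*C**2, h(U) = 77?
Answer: 13321/4 ≈ 3330.3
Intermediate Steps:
x(C) = C**3
S = 173/4 (S = 7 - (3*5 + ((-3)**3 - 5)*5)/4 = 7 - (15 + (-27 - 5)*5)/4 = 7 - (15 - 32*5)/4 = 7 - (15 - 160)/4 = 7 - 1/4*(-145) = 7 + 145/4 = 173/4 ≈ 43.250)
(S/((-5 + 6)**2))*h(38) = (173/(4*((-5 + 6)**2)))*77 = (173/(4*(1**2)))*77 = ((173/4)/1)*77 = ((173/4)*1)*77 = (173/4)*77 = 13321/4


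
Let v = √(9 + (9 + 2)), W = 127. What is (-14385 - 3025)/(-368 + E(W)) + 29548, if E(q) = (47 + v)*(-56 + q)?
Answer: 257433747978/8714141 + 2472220*√5/8714141 ≈ 29543.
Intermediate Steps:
v = 2*√5 (v = √(9 + 11) = √20 = 2*√5 ≈ 4.4721)
E(q) = (-56 + q)*(47 + 2*√5) (E(q) = (47 + 2*√5)*(-56 + q) = (-56 + q)*(47 + 2*√5))
(-14385 - 3025)/(-368 + E(W)) + 29548 = (-14385 - 3025)/(-368 + (-2632 - 112*√5 + 47*127 + 2*127*√5)) + 29548 = -17410/(-368 + (-2632 - 112*√5 + 5969 + 254*√5)) + 29548 = -17410/(-368 + (3337 + 142*√5)) + 29548 = -17410/(2969 + 142*√5) + 29548 = 29548 - 17410/(2969 + 142*√5)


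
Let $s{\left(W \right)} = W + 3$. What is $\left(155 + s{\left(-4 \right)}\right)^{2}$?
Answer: $23716$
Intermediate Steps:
$s{\left(W \right)} = 3 + W$
$\left(155 + s{\left(-4 \right)}\right)^{2} = \left(155 + \left(3 - 4\right)\right)^{2} = \left(155 - 1\right)^{2} = 154^{2} = 23716$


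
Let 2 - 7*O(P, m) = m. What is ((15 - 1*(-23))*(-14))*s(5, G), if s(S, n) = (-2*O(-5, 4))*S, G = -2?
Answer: -1520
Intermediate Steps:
O(P, m) = 2/7 - m/7
s(S, n) = 4*S/7 (s(S, n) = (-2*(2/7 - ⅐*4))*S = (-2*(2/7 - 4/7))*S = (-2*(-2/7))*S = 4*S/7)
((15 - 1*(-23))*(-14))*s(5, G) = ((15 - 1*(-23))*(-14))*((4/7)*5) = ((15 + 23)*(-14))*(20/7) = (38*(-14))*(20/7) = -532*20/7 = -1520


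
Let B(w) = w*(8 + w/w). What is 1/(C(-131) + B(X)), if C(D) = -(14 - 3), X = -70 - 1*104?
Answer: -1/1577 ≈ -0.00063412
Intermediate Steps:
X = -174 (X = -70 - 104 = -174)
C(D) = -11 (C(D) = -1*11 = -11)
B(w) = 9*w (B(w) = w*(8 + 1) = w*9 = 9*w)
1/(C(-131) + B(X)) = 1/(-11 + 9*(-174)) = 1/(-11 - 1566) = 1/(-1577) = -1/1577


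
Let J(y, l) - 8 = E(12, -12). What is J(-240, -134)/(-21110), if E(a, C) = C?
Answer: 2/10555 ≈ 0.00018948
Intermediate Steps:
J(y, l) = -4 (J(y, l) = 8 - 12 = -4)
J(-240, -134)/(-21110) = -4/(-21110) = -4*(-1/21110) = 2/10555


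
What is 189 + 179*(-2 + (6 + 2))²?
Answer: 6633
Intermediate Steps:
189 + 179*(-2 + (6 + 2))² = 189 + 179*(-2 + 8)² = 189 + 179*6² = 189 + 179*36 = 189 + 6444 = 6633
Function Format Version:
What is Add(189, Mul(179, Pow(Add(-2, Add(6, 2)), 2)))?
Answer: 6633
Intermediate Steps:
Add(189, Mul(179, Pow(Add(-2, Add(6, 2)), 2))) = Add(189, Mul(179, Pow(Add(-2, 8), 2))) = Add(189, Mul(179, Pow(6, 2))) = Add(189, Mul(179, 36)) = Add(189, 6444) = 6633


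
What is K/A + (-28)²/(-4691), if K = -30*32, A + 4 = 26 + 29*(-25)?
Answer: 3952208/3297773 ≈ 1.1984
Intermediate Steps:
A = -703 (A = -4 + (26 + 29*(-25)) = -4 + (26 - 725) = -4 - 699 = -703)
K = -960
K/A + (-28)²/(-4691) = -960/(-703) + (-28)²/(-4691) = -960*(-1/703) + 784*(-1/4691) = 960/703 - 784/4691 = 3952208/3297773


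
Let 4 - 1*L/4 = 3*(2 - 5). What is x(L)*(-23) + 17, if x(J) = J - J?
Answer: 17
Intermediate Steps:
L = 52 (L = 16 - 12*(2 - 5) = 16 - 12*(-3) = 16 - 4*(-9) = 16 + 36 = 52)
x(J) = 0
x(L)*(-23) + 17 = 0*(-23) + 17 = 0 + 17 = 17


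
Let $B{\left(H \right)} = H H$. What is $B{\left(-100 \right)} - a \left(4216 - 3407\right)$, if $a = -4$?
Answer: $13236$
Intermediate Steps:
$B{\left(H \right)} = H^{2}$
$B{\left(-100 \right)} - a \left(4216 - 3407\right) = \left(-100\right)^{2} - - 4 \left(4216 - 3407\right) = 10000 - - 4 \left(4216 - 3407\right) = 10000 - \left(-4\right) 809 = 10000 - -3236 = 10000 + 3236 = 13236$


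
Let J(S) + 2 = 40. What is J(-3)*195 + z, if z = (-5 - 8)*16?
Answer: 7202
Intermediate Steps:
J(S) = 38 (J(S) = -2 + 40 = 38)
z = -208 (z = -13*16 = -208)
J(-3)*195 + z = 38*195 - 208 = 7410 - 208 = 7202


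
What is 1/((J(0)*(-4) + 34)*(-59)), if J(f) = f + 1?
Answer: -1/1770 ≈ -0.00056497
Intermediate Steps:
J(f) = 1 + f
1/((J(0)*(-4) + 34)*(-59)) = 1/(((1 + 0)*(-4) + 34)*(-59)) = 1/((1*(-4) + 34)*(-59)) = 1/((-4 + 34)*(-59)) = 1/(30*(-59)) = 1/(-1770) = -1/1770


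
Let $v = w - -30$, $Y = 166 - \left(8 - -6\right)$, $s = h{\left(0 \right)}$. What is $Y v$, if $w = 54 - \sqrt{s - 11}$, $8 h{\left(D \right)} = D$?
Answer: $12768 - 152 i \sqrt{11} \approx 12768.0 - 504.13 i$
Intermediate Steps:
$h{\left(D \right)} = \frac{D}{8}$
$s = 0$ ($s = \frac{1}{8} \cdot 0 = 0$)
$w = 54 - i \sqrt{11}$ ($w = 54 - \sqrt{0 - 11} = 54 - \sqrt{-11} = 54 - i \sqrt{11} \approx 54.0 - 3.3166 i$)
$Y = 152$ ($Y = 166 - \left(8 + 6\right) = 166 - 14 = 152$)
$v = 84 - i \sqrt{11}$ ($v = \left(54 - i \sqrt{11}\right) - -30 = \left(54 - i \sqrt{11}\right) + 30 = 84 - i \sqrt{11} \approx 84.0 - 3.3166 i$)
$Y v = 152 \left(84 - i \sqrt{11}\right) = 12768 - 152 i \sqrt{11}$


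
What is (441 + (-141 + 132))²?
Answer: 186624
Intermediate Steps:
(441 + (-141 + 132))² = (441 - 9)² = 432² = 186624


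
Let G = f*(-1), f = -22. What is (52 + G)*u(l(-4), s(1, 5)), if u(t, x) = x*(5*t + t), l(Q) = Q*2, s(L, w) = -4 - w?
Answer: 31968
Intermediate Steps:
l(Q) = 2*Q
u(t, x) = 6*t*x (u(t, x) = x*(6*t) = 6*t*x)
G = 22 (G = -22*(-1) = 22)
(52 + G)*u(l(-4), s(1, 5)) = (52 + 22)*(6*(2*(-4))*(-4 - 1*5)) = 74*(6*(-8)*(-4 - 5)) = 74*(6*(-8)*(-9)) = 74*432 = 31968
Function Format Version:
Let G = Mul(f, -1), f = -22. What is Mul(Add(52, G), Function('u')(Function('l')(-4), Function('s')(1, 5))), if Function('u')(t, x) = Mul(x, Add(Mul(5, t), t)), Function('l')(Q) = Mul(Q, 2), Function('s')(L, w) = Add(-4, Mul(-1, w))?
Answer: 31968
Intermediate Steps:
Function('l')(Q) = Mul(2, Q)
Function('u')(t, x) = Mul(6, t, x) (Function('u')(t, x) = Mul(x, Mul(6, t)) = Mul(6, t, x))
G = 22 (G = Mul(-22, -1) = 22)
Mul(Add(52, G), Function('u')(Function('l')(-4), Function('s')(1, 5))) = Mul(Add(52, 22), Mul(6, Mul(2, -4), Add(-4, Mul(-1, 5)))) = Mul(74, Mul(6, -8, Add(-4, -5))) = Mul(74, Mul(6, -8, -9)) = Mul(74, 432) = 31968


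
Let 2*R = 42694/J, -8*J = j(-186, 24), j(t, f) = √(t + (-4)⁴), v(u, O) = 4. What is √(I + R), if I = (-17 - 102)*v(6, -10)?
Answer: 2*√(-145775 - 747145*√70)/35 ≈ 144.53*I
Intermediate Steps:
j(t, f) = √(256 + t) (j(t, f) = √(t + 256) = √(256 + t))
I = -476 (I = (-17 - 102)*4 = -119*4 = -476)
J = -√70/8 (J = -√(256 - 186)/8 = -√70/8 ≈ -1.0458)
R = -85388*√70/35 (R = (42694/((-√70/8)))/2 = (42694*(-4*√70/35))/2 = (-170776*√70/35)/2 = -85388*√70/35 ≈ -20412.)
√(I + R) = √(-476 - 85388*√70/35)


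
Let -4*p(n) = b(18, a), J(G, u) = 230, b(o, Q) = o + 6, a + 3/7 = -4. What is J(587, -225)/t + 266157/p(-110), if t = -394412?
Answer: -4373979836/98603 ≈ -44360.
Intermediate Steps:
a = -31/7 (a = -3/7 - 4 = -31/7 ≈ -4.4286)
b(o, Q) = 6 + o
p(n) = -6 (p(n) = -(6 + 18)/4 = -1/4*24 = -6)
J(587, -225)/t + 266157/p(-110) = 230/(-394412) + 266157/(-6) = 230*(-1/394412) + 266157*(-1/6) = -115/197206 - 88719/2 = -4373979836/98603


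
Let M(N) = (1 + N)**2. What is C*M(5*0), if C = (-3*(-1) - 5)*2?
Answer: -4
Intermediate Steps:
C = -4 (C = (3 - 5)*2 = -2*2 = -4)
C*M(5*0) = -4*(1 + 5*0)**2 = -4*(1 + 0)**2 = -4*1**2 = -4*1 = -4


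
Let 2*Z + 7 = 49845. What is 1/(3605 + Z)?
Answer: 1/28524 ≈ 3.5058e-5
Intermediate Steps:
Z = 24919 (Z = -7/2 + (1/2)*49845 = -7/2 + 49845/2 = 24919)
1/(3605 + Z) = 1/(3605 + 24919) = 1/28524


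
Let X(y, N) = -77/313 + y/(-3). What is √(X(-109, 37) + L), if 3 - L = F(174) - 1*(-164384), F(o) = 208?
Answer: 11*I*√1199088915/939 ≈ 405.65*I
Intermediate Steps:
X(y, N) = -77/313 - y/3 (X(y, N) = -77*1/313 + y*(-⅓) = -77/313 - y/3)
L = -164589 (L = 3 - (208 - 1*(-164384)) = 3 - (208 + 164384) = 3 - 1*164592 = 3 - 164592 = -164589)
√(X(-109, 37) + L) = √((-77/313 - ⅓*(-109)) - 164589) = √((-77/313 + 109/3) - 164589) = √(33886/939 - 164589) = √(-154515185/939) = 11*I*√1199088915/939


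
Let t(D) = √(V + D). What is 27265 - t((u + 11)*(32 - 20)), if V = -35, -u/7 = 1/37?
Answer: 27265 - √129685/37 ≈ 27255.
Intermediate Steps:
u = -7/37 ≈ -0.18919
t(D) = √(-35 + D)
27265 - t((u + 11)*(32 - 20)) = 27265 - √(-35 + (-7/37 + 11)*(32 - 20)) = 27265 - √(-35 + (400/37)*12) = 27265 - √(-35 + 4800/37) = 27265 - √(3505/37) = 27265 - √129685/37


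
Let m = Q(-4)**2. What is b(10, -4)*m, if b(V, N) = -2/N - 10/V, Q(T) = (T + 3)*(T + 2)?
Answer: -2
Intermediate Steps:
Q(T) = (2 + T)*(3 + T) (Q(T) = (3 + T)*(2 + T) = (2 + T)*(3 + T))
m = 4 (m = (6 + (-4)**2 + 5*(-4))**2 = (6 + 16 - 20)**2 = 2**2 = 4)
b(V, N) = -10/V - 2/N
b(10, -4)*m = (-10/10 - 2/(-4))*4 = (-10*1/10 - 2*(-1/4))*4 = (-1 + 1/2)*4 = -1/2*4 = -2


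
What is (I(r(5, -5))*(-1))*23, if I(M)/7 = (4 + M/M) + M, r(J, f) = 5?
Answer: -1610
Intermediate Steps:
I(M) = 35 + 7*M (I(M) = 7*((4 + M/M) + M) = 7*((4 + 1) + M) = 7*(5 + M) = 35 + 7*M)
(I(r(5, -5))*(-1))*23 = ((35 + 7*5)*(-1))*23 = ((35 + 35)*(-1))*23 = (70*(-1))*23 = -70*23 = -1610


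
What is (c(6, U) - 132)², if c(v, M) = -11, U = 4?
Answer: 20449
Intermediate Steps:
(c(6, U) - 132)² = (-11 - 132)² = (-143)² = 20449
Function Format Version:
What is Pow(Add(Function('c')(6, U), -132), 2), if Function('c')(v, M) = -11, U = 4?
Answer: 20449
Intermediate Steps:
Pow(Add(Function('c')(6, U), -132), 2) = Pow(Add(-11, -132), 2) = Pow(-143, 2) = 20449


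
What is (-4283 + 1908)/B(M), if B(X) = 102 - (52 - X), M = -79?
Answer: 2375/29 ≈ 81.896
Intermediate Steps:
B(X) = 50 + X (B(X) = 102 + (-52 + X) = 50 + X)
(-4283 + 1908)/B(M) = (-4283 + 1908)/(50 - 79) = -2375/(-29) = -2375*(-1/29) = 2375/29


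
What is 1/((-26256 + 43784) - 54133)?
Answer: -1/36605 ≈ -2.7319e-5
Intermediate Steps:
1/((-26256 + 43784) - 54133) = 1/(17528 - 54133) = 1/(-36605) = -1/36605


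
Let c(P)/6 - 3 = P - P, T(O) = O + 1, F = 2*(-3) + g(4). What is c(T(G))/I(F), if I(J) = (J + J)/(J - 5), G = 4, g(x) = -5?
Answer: 144/11 ≈ 13.091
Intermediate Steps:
F = -11 (F = 2*(-3) - 5 = -6 - 5 = -11)
T(O) = 1 + O
c(P) = 18 (c(P) = 18 + 6*(P - P) = 18 + 6*0 = 18 + 0 = 18)
I(J) = 2*J/(-5 + J) (I(J) = (2*J)/(-5 + J) = 2*J/(-5 + J))
c(T(G))/I(F) = 18/((2*(-11)/(-5 - 11))) = 18/((2*(-11)/(-16))) = 18/((2*(-11)*(-1/16))) = 18/(11/8) = 18*(8/11) = 144/11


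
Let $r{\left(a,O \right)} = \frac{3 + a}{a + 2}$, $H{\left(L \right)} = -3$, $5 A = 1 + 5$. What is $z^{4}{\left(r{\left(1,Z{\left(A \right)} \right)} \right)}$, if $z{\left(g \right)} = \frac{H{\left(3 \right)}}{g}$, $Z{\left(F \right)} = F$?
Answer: $\frac{6561}{256} \approx 25.629$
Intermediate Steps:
$A = \frac{6}{5}$ ($A = \frac{1 + 5}{5} = \frac{1}{5} \cdot 6 = \frac{6}{5} \approx 1.2$)
$r{\left(a,O \right)} = \frac{3 + a}{2 + a}$
$z{\left(g \right)} = - \frac{3}{g}$
$z^{4}{\left(r{\left(1,Z{\left(A \right)} \right)} \right)} = \left(- \frac{3}{\frac{1}{2 + 1} \left(3 + 1\right)}\right)^{4} = \left(- \frac{3}{\frac{1}{3} \cdot 4}\right)^{4} = \left(- \frac{3}{\frac{4}{3}}\right)^{4} = \left(\left(-3\right) \frac{3}{4}\right)^{4} = \left(- \frac{9}{4}\right)^{4} = \frac{6561}{256}$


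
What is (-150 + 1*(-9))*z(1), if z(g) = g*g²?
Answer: -159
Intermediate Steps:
z(g) = g³
(-150 + 1*(-9))*z(1) = (-150 + 1*(-9))*1³ = (-150 - 9)*1 = -159*1 = -159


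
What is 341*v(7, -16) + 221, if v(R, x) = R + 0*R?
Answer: 2608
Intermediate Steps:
v(R, x) = R (v(R, x) = R + 0 = R)
341*v(7, -16) + 221 = 341*7 + 221 = 2387 + 221 = 2608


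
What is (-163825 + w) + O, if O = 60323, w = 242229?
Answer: 138727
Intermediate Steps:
(-163825 + w) + O = (-163825 + 242229) + 60323 = 78404 + 60323 = 138727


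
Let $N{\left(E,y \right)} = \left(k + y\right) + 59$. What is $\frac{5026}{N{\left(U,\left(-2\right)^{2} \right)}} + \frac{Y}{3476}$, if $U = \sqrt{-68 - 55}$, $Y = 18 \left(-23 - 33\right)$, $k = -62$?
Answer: $\frac{4367342}{869} \approx 5025.7$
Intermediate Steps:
$Y = -1008$ ($Y = 18 \left(-56\right) = -1008$)
$U = i \sqrt{123}$ ($U = \sqrt{-123} = i \sqrt{123} \approx 11.091 i$)
$N{\left(E,y \right)} = -3 + y$ ($N{\left(E,y \right)} = \left(-62 + y\right) + 59 = -3 + y$)
$\frac{5026}{N{\left(U,\left(-2\right)^{2} \right)}} + \frac{Y}{3476} = \frac{5026}{-3 + \left(-2\right)^{2}} - \frac{1008}{3476} = \frac{5026}{-3 + 4} - \frac{252}{869} = \frac{5026}{1} - \frac{252}{869} = 5026 \cdot 1 - \frac{252}{869} = 5026 - \frac{252}{869} = \frac{4367342}{869}$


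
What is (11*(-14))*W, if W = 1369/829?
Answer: -210826/829 ≈ -254.31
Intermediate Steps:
W = 1369/829 (W = 1369*(1/829) = 1369/829 ≈ 1.6514)
(11*(-14))*W = (11*(-14))*(1369/829) = -154*1369/829 = -210826/829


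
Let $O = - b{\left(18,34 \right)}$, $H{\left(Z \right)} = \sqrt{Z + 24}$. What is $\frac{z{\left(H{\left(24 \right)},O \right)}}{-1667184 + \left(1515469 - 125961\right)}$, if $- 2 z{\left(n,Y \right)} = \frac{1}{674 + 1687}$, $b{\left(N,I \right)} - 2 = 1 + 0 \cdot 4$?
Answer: $\frac{1}{1311186072} \approx 7.6267 \cdot 10^{-10}$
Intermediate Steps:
$H{\left(Z \right)} = \sqrt{24 + Z}$
$b{\left(N,I \right)} = 3$ ($b{\left(N,I \right)} = 2 + \left(1 + 0 \cdot 4\right) = 2 + \left(1 + 0\right) = 2 + 1 = 3$)
$O = -3$ ($O = \left(-1\right) 3 = -3$)
$z{\left(n,Y \right)} = - \frac{1}{4722}$ ($z{\left(n,Y \right)} = - \frac{1}{2 \left(674 + 1687\right)} = - \frac{1}{2 \cdot 2361} = \left(- \frac{1}{2}\right) \frac{1}{2361} = - \frac{1}{4722}$)
$\frac{z{\left(H{\left(24 \right)},O \right)}}{-1667184 + \left(1515469 - 125961\right)} = - \frac{1}{4722 \left(-1667184 + \left(1515469 - 125961\right)\right)} = - \frac{1}{4722 \left(-1667184 + 1389508\right)} = - \frac{1}{4722 \left(-277676\right)} = \left(- \frac{1}{4722}\right) \left(- \frac{1}{277676}\right) = \frac{1}{1311186072}$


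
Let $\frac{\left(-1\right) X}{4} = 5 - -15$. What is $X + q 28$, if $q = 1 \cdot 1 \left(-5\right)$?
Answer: $-220$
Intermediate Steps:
$q = -5$ ($q = 1 \left(-5\right) = -5$)
$X = -80$ ($X = - 4 \left(5 - -15\right) = - 4 \left(5 + 15\right) = \left(-4\right) 20 = -80$)
$X + q 28 = -80 - 140 = -220$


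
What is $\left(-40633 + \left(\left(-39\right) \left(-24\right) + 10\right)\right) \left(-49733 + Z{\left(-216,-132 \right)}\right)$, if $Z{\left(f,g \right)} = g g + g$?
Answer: $1287485967$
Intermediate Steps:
$Z{\left(f,g \right)} = g + g^{2}$ ($Z{\left(f,g \right)} = g^{2} + g = g + g^{2}$)
$\left(-40633 + \left(\left(-39\right) \left(-24\right) + 10\right)\right) \left(-49733 + Z{\left(-216,-132 \right)}\right) = \left(-40633 + \left(\left(-39\right) \left(-24\right) + 10\right)\right) \left(-49733 - 132 \left(1 - 132\right)\right) = \left(-40633 + \left(936 + 10\right)\right) \left(-49733 - -17292\right) = \left(-40633 + 946\right) \left(-49733 + 17292\right) = \left(-39687\right) \left(-32441\right) = 1287485967$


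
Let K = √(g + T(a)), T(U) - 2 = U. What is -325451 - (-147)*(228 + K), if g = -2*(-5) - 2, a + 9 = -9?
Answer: -291935 + 294*I*√2 ≈ -2.9194e+5 + 415.78*I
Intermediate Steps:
a = -18 (a = -9 - 9 = -18)
T(U) = 2 + U
g = 8 (g = 10 - 2 = 8)
K = 2*I*√2 (K = √(8 + (2 - 18)) = √(8 - 16) = √(-8) = 2*I*√2 ≈ 2.8284*I)
-325451 - (-147)*(228 + K) = -325451 - (-147)*(228 + 2*I*√2) = -325451 - (-33516 - 294*I*√2) = -325451 + (33516 + 294*I*√2) = -291935 + 294*I*√2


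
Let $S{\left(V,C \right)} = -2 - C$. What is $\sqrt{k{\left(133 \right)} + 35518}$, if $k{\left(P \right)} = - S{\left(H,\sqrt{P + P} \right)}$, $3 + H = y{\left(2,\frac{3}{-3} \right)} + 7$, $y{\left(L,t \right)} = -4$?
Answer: $\sqrt{35520 + \sqrt{266}} \approx 188.51$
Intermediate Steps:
$H = 0$ ($H = -3 + \left(-4 + 7\right) = -3 + 3 = 0$)
$k{\left(P \right)} = 2 + \sqrt{2} \sqrt{P}$ ($k{\left(P \right)} = - (-2 - \sqrt{P + P}) = - (-2 - \sqrt{2 P}) = - (-2 - \sqrt{2} \sqrt{P}) = 2 + \sqrt{2} \sqrt{P}$)
$\sqrt{k{\left(133 \right)} + 35518} = \sqrt{\left(2 + \sqrt{2} \sqrt{133}\right) + 35518} = \sqrt{\left(2 + \sqrt{266}\right) + 35518} = \sqrt{35520 + \sqrt{266}}$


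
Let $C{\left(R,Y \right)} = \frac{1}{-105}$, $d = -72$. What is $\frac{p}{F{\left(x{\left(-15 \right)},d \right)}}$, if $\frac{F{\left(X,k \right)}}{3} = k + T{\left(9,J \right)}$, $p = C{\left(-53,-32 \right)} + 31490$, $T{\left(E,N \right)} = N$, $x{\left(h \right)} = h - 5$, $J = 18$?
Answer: $- \frac{3306449}{17010} \approx -194.38$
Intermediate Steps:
$C{\left(R,Y \right)} = - \frac{1}{105}$
$x{\left(h \right)} = -5 + h$
$p = \frac{3306449}{105}$ ($p = - \frac{1}{105} + 31490 = \frac{3306449}{105} \approx 31490.0$)
$F{\left(X,k \right)} = 54 + 3 k$ ($F{\left(X,k \right)} = 3 \left(k + 18\right) = 3 \left(18 + k\right) = 54 + 3 k$)
$\frac{p}{F{\left(x{\left(-15 \right)},d \right)}} = \frac{3306449}{105 \left(54 + 3 \left(-72\right)\right)} = \frac{3306449}{105 \left(54 - 216\right)} = \frac{3306449}{105 \left(-162\right)} = \frac{3306449}{105} \left(- \frac{1}{162}\right) = - \frac{3306449}{17010}$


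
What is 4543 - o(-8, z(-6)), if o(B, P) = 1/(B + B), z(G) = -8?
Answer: 72689/16 ≈ 4543.1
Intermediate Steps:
o(B, P) = 1/(2*B)
4543 - o(-8, z(-6)) = 4543 - 1/(2*(-8)) = 4543 - (-1)/(2*8) = 4543 - 1*(-1/16) = 4543 + 1/16 = 72689/16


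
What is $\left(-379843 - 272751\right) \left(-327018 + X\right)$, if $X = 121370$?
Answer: $134204650912$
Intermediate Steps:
$\left(-379843 - 272751\right) \left(-327018 + X\right) = \left(-379843 - 272751\right) \left(-327018 + 121370\right) = \left(-652594\right) \left(-205648\right) = 134204650912$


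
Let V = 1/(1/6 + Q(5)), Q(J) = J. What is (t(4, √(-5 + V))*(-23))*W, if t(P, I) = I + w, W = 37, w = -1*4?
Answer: 3404 - 851*I*√4619/31 ≈ 3404.0 - 1865.7*I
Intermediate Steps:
V = 6/31 (V = 1/(1/6 + 5) = 1/(⅙ + 5) = 1/(31/6) = 6/31 ≈ 0.19355)
w = -4
t(P, I) = -4 + I (t(P, I) = I - 4 = -4 + I)
(t(4, √(-5 + V))*(-23))*W = ((-4 + √(-5 + 6/31))*(-23))*37 = ((-4 + √(-149/31))*(-23))*37 = ((-4 + I*√4619/31)*(-23))*37 = (92 - 23*I*√4619/31)*37 = 3404 - 851*I*√4619/31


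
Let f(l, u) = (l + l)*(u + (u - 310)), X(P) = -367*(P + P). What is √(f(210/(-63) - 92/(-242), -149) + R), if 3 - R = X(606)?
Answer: √488305479/33 ≈ 669.63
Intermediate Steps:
X(P) = -734*P
f(l, u) = 2*l*(-310 + 2*u) (f(l, u) = (2*l)*(u + (-310 + u)) = (2*l)*(-310 + 2*u) = 2*l*(-310 + 2*u))
R = 444807 (R = 3 - (-734)*606 = 3 - 1*(-444804) = 3 + 444804 = 444807)
√(f(210/(-63) - 92/(-242), -149) + R) = √(4*(210/(-63) - 92/(-242))*(-155 - 149) + 444807) = √(4*(210*(-1/63) - 92*(-1/242))*(-304) + 444807) = √(4*(-10/3 + 46/121)*(-304) + 444807) = √(4*(-1072/363)*(-304) + 444807) = √(1303552/363 + 444807) = √(162768493/363) = √488305479/33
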